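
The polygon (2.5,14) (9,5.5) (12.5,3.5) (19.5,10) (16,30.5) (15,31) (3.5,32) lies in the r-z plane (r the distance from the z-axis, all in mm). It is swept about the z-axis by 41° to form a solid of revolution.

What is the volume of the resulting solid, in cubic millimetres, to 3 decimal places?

Profile (r,z), 7 vertices: (2.5,14) (9,5.5) (12.5,3.5) (19.5,10) (16,30.5) (15,31) (3.5,32)
edge 0: (2.5,14)→(9,5.5)  cross = 2.5·5.5 − 9·14 = -112.2500; (r_i+r_j)·cross = 11.5·-112.2500 = -1290.8750
edge 1: (9,5.5)→(12.5,3.5)  cross = 9·3.5 − 12.5·5.5 = -37.2500; (r_i+r_j)·cross = 21.5·-37.2500 = -800.8750
edge 2: (12.5,3.5)→(19.5,10)  cross = 12.5·10 − 19.5·3.5 = 56.7500; (r_i+r_j)·cross = 32·56.7500 = 1816.0000
edge 3: (19.5,10)→(16,30.5)  cross = 19.5·30.5 − 16·10 = 434.7500; (r_i+r_j)·cross = 35.5·434.7500 = 15433.6250
edge 4: (16,30.5)→(15,31)  cross = 16·31 − 15·30.5 = 38.5000; (r_i+r_j)·cross = 31·38.5000 = 1193.5000
edge 5: (15,31)→(3.5,32)  cross = 15·32 − 3.5·31 = 371.5000; (r_i+r_j)·cross = 18.5·371.5000 = 6872.7500
edge 6: (3.5,32)→(2.5,14)  cross = 3.5·14 − 2.5·32 = -31.0000; (r_i+r_j)·cross = 6·-31.0000 = -186.0000
Σcross = 721.0000 → A = |Σcross|/2 = 360.5000 mm²
Σ(r_i+r_j)·cross = 23038.1250 → first moment M = |Σ|/6 = 3839.6875
R_c = M/A = 3839.6875/360.5000 = 10.6510 mm
θ = 41° = 0.715585 rad
V = θ·R_c·A = 0.715585·10.6510·360.5000 = 2747.623 mm³

Volume = 2747.623 mm³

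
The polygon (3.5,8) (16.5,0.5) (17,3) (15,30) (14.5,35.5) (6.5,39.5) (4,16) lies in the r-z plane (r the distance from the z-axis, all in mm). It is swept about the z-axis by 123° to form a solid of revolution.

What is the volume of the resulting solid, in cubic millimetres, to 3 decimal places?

Profile (r,z), 7 vertices: (3.5,8) (16.5,0.5) (17,3) (15,30) (14.5,35.5) (6.5,39.5) (4,16)
edge 0: (3.5,8)→(16.5,0.5)  cross = 3.5·0.5 − 16.5·8 = -130.2500; (r_i+r_j)·cross = 20·-130.2500 = -2605.0000
edge 1: (16.5,0.5)→(17,3)  cross = 16.5·3 − 17·0.5 = 41.0000; (r_i+r_j)·cross = 33.5·41.0000 = 1373.5000
edge 2: (17,3)→(15,30)  cross = 17·30 − 15·3 = 465.0000; (r_i+r_j)·cross = 32·465.0000 = 14880.0000
edge 3: (15,30)→(14.5,35.5)  cross = 15·35.5 − 14.5·30 = 97.5000; (r_i+r_j)·cross = 29.5·97.5000 = 2876.2500
edge 4: (14.5,35.5)→(6.5,39.5)  cross = 14.5·39.5 − 6.5·35.5 = 342.0000; (r_i+r_j)·cross = 21·342.0000 = 7182.0000
edge 5: (6.5,39.5)→(4,16)  cross = 6.5·16 − 4·39.5 = -54.0000; (r_i+r_j)·cross = 10.5·-54.0000 = -567.0000
edge 6: (4,16)→(3.5,8)  cross = 4·8 − 3.5·16 = -24.0000; (r_i+r_j)·cross = 7.5·-24.0000 = -180.0000
Σcross = 737.2500 → A = |Σcross|/2 = 368.6250 mm²
Σ(r_i+r_j)·cross = 22959.7500 → first moment M = |Σ|/6 = 3826.6250
R_c = M/A = 3826.6250/368.6250 = 10.3808 mm
θ = 123° = 2.146755 rad
V = θ·R_c·A = 2.146755·10.3808·368.6250 = 8214.826 mm³

Volume = 8214.826 mm³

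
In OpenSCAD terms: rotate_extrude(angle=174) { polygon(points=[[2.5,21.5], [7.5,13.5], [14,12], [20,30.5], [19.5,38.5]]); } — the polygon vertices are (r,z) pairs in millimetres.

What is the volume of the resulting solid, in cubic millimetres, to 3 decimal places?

Profile (r,z), 5 vertices: (2.5,21.5) (7.5,13.5) (14,12) (20,30.5) (19.5,38.5)
edge 0: (2.5,21.5)→(7.5,13.5)  cross = 2.5·13.5 − 7.5·21.5 = -127.5000; (r_i+r_j)·cross = 10·-127.5000 = -1275.0000
edge 1: (7.5,13.5)→(14,12)  cross = 7.5·12 − 14·13.5 = -99.0000; (r_i+r_j)·cross = 21.5·-99.0000 = -2128.5000
edge 2: (14,12)→(20,30.5)  cross = 14·30.5 − 20·12 = 187.0000; (r_i+r_j)·cross = 34·187.0000 = 6358.0000
edge 3: (20,30.5)→(19.5,38.5)  cross = 20·38.5 − 19.5·30.5 = 175.2500; (r_i+r_j)·cross = 39.5·175.2500 = 6922.3750
edge 4: (19.5,38.5)→(2.5,21.5)  cross = 19.5·21.5 − 2.5·38.5 = 323.0000; (r_i+r_j)·cross = 22·323.0000 = 7106.0000
Σcross = 458.7500 → A = |Σcross|/2 = 229.3750 mm²
Σ(r_i+r_j)·cross = 16982.8750 → first moment M = |Σ|/6 = 2830.4792
R_c = M/A = 2830.4792/229.3750 = 12.3400 mm
θ = 174° = 3.036873 rad
V = θ·R_c·A = 3.036873·12.3400·229.3750 = 8595.805 mm³

Volume = 8595.805 mm³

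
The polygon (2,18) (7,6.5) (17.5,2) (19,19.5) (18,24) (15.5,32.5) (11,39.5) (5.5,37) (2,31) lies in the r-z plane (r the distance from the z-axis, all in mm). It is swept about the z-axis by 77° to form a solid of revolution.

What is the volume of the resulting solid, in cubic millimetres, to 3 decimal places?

Volume = 6524.596 mm³

Profile (r,z), 9 vertices: (2,18) (7,6.5) (17.5,2) (19,19.5) (18,24) (15.5,32.5) (11,39.5) (5.5,37) (2,31)
edge 0: (2,18)→(7,6.5)  cross = 2·6.5 − 7·18 = -113.0000; (r_i+r_j)·cross = 9·-113.0000 = -1017.0000
edge 1: (7,6.5)→(17.5,2)  cross = 7·2 − 17.5·6.5 = -99.7500; (r_i+r_j)·cross = 24.5·-99.7500 = -2443.8750
edge 2: (17.5,2)→(19,19.5)  cross = 17.5·19.5 − 19·2 = 303.2500; (r_i+r_j)·cross = 36.5·303.2500 = 11068.6250
edge 3: (19,19.5)→(18,24)  cross = 19·24 − 18·19.5 = 105.0000; (r_i+r_j)·cross = 37·105.0000 = 3885.0000
edge 4: (18,24)→(15.5,32.5)  cross = 18·32.5 − 15.5·24 = 213.0000; (r_i+r_j)·cross = 33.5·213.0000 = 7135.5000
edge 5: (15.5,32.5)→(11,39.5)  cross = 15.5·39.5 − 11·32.5 = 254.7500; (r_i+r_j)·cross = 26.5·254.7500 = 6750.8750
edge 6: (11,39.5)→(5.5,37)  cross = 11·37 − 5.5·39.5 = 189.7500; (r_i+r_j)·cross = 16.5·189.7500 = 3130.8750
edge 7: (5.5,37)→(2,31)  cross = 5.5·31 − 2·37 = 96.5000; (r_i+r_j)·cross = 7.5·96.5000 = 723.7500
edge 8: (2,31)→(2,18)  cross = 2·18 − 2·31 = -26.0000; (r_i+r_j)·cross = 4·-26.0000 = -104.0000
Σcross = 923.5000 → A = |Σcross|/2 = 461.7500 mm²
Σ(r_i+r_j)·cross = 29129.7500 → first moment M = |Σ|/6 = 4854.9583
R_c = M/A = 4854.9583/461.7500 = 10.5143 mm
θ = 77° = 1.343904 rad
V = θ·R_c·A = 1.343904·10.5143·461.7500 = 6524.596 mm³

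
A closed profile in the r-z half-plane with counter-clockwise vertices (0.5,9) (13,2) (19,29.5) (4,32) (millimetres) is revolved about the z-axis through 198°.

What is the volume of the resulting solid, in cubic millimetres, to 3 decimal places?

Volume = 12008.738 mm³

Profile (r,z), 4 vertices: (0.5,9) (13,2) (19,29.5) (4,32)
edge 0: (0.5,9)→(13,2)  cross = 0.5·2 − 13·9 = -116.0000; (r_i+r_j)·cross = 13.5·-116.0000 = -1566.0000
edge 1: (13,2)→(19,29.5)  cross = 13·29.5 − 19·2 = 345.5000; (r_i+r_j)·cross = 32·345.5000 = 11056.0000
edge 2: (19,29.5)→(4,32)  cross = 19·32 − 4·29.5 = 490.0000; (r_i+r_j)·cross = 23·490.0000 = 11270.0000
edge 3: (4,32)→(0.5,9)  cross = 4·9 − 0.5·32 = 20.0000; (r_i+r_j)·cross = 4.5·20.0000 = 90.0000
Σcross = 739.5000 → A = |Σcross|/2 = 369.7500 mm²
Σ(r_i+r_j)·cross = 20850.0000 → first moment M = |Σ|/6 = 3475.0000
R_c = M/A = 3475.0000/369.7500 = 9.3982 mm
θ = 198° = 3.455752 rad
V = θ·R_c·A = 3.455752·9.3982·369.7500 = 12008.738 mm³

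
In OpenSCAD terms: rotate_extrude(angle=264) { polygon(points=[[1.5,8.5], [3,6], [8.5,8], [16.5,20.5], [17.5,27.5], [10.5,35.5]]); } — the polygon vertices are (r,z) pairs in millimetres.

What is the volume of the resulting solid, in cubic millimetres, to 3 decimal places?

Volume = 10477.456 mm³

Profile (r,z), 6 vertices: (1.5,8.5) (3,6) (8.5,8) (16.5,20.5) (17.5,27.5) (10.5,35.5)
edge 0: (1.5,8.5)→(3,6)  cross = 1.5·6 − 3·8.5 = -16.5000; (r_i+r_j)·cross = 4.5·-16.5000 = -74.2500
edge 1: (3,6)→(8.5,8)  cross = 3·8 − 8.5·6 = -27.0000; (r_i+r_j)·cross = 11.5·-27.0000 = -310.5000
edge 2: (8.5,8)→(16.5,20.5)  cross = 8.5·20.5 − 16.5·8 = 42.2500; (r_i+r_j)·cross = 25·42.2500 = 1056.2500
edge 3: (16.5,20.5)→(17.5,27.5)  cross = 16.5·27.5 − 17.5·20.5 = 95.0000; (r_i+r_j)·cross = 34·95.0000 = 3230.0000
edge 4: (17.5,27.5)→(10.5,35.5)  cross = 17.5·35.5 − 10.5·27.5 = 332.5000; (r_i+r_j)·cross = 28·332.5000 = 9310.0000
edge 5: (10.5,35.5)→(1.5,8.5)  cross = 10.5·8.5 − 1.5·35.5 = 36.0000; (r_i+r_j)·cross = 12·36.0000 = 432.0000
Σcross = 462.2500 → A = |Σcross|/2 = 231.1250 mm²
Σ(r_i+r_j)·cross = 13643.5000 → first moment M = |Σ|/6 = 2273.9167
R_c = M/A = 2273.9167/231.1250 = 9.8385 mm
θ = 264° = 4.607669 rad
V = θ·R_c·A = 4.607669·9.8385·231.1250 = 10477.456 mm³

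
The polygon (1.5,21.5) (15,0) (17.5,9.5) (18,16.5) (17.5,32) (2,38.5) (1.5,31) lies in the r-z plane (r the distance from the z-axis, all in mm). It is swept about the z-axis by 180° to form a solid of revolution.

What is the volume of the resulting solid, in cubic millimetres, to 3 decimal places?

Volume = 13377.818 mm³

Profile (r,z), 7 vertices: (1.5,21.5) (15,0) (17.5,9.5) (18,16.5) (17.5,32) (2,38.5) (1.5,31)
edge 0: (1.5,21.5)→(15,0)  cross = 1.5·0 − 15·21.5 = -322.5000; (r_i+r_j)·cross = 16.5·-322.5000 = -5321.2500
edge 1: (15,0)→(17.5,9.5)  cross = 15·9.5 − 17.5·0 = 142.5000; (r_i+r_j)·cross = 32.5·142.5000 = 4631.2500
edge 2: (17.5,9.5)→(18,16.5)  cross = 17.5·16.5 − 18·9.5 = 117.7500; (r_i+r_j)·cross = 35.5·117.7500 = 4180.1250
edge 3: (18,16.5)→(17.5,32)  cross = 18·32 − 17.5·16.5 = 287.2500; (r_i+r_j)·cross = 35.5·287.2500 = 10197.3750
edge 4: (17.5,32)→(2,38.5)  cross = 17.5·38.5 − 2·32 = 609.7500; (r_i+r_j)·cross = 19.5·609.7500 = 11890.1250
edge 5: (2,38.5)→(1.5,31)  cross = 2·31 − 1.5·38.5 = 4.2500; (r_i+r_j)·cross = 3.5·4.2500 = 14.8750
edge 6: (1.5,31)→(1.5,21.5)  cross = 1.5·21.5 − 1.5·31 = -14.2500; (r_i+r_j)·cross = 3·-14.2500 = -42.7500
Σcross = 824.7500 → A = |Σcross|/2 = 412.3750 mm²
Σ(r_i+r_j)·cross = 25549.7500 → first moment M = |Σ|/6 = 4258.2917
R_c = M/A = 4258.2917/412.3750 = 10.3263 mm
θ = 180° = 3.141593 rad
V = θ·R_c·A = 3.141593·10.3263·412.3750 = 13377.818 mm³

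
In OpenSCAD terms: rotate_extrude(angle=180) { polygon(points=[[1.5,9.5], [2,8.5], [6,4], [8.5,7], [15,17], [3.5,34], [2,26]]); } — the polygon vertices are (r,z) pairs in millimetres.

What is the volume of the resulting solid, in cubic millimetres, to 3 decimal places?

Profile (r,z), 7 vertices: (1.5,9.5) (2,8.5) (6,4) (8.5,7) (15,17) (3.5,34) (2,26)
edge 0: (1.5,9.5)→(2,8.5)  cross = 1.5·8.5 − 2·9.5 = -6.2500; (r_i+r_j)·cross = 3.5·-6.2500 = -21.8750
edge 1: (2,8.5)→(6,4)  cross = 2·4 − 6·8.5 = -43.0000; (r_i+r_j)·cross = 8·-43.0000 = -344.0000
edge 2: (6,4)→(8.5,7)  cross = 6·7 − 8.5·4 = 8.0000; (r_i+r_j)·cross = 14.5·8.0000 = 116.0000
edge 3: (8.5,7)→(15,17)  cross = 8.5·17 − 15·7 = 39.5000; (r_i+r_j)·cross = 23.5·39.5000 = 928.2500
edge 4: (15,17)→(3.5,34)  cross = 15·34 − 3.5·17 = 450.5000; (r_i+r_j)·cross = 18.5·450.5000 = 8334.2500
edge 5: (3.5,34)→(2,26)  cross = 3.5·26 − 2·34 = 23.0000; (r_i+r_j)·cross = 5.5·23.0000 = 126.5000
edge 6: (2,26)→(1.5,9.5)  cross = 2·9.5 − 1.5·26 = -20.0000; (r_i+r_j)·cross = 3.5·-20.0000 = -70.0000
Σcross = 451.7500 → A = |Σcross|/2 = 225.8750 mm²
Σ(r_i+r_j)·cross = 9069.1250 → first moment M = |Σ|/6 = 1511.5208
R_c = M/A = 1511.5208/225.8750 = 6.6918 mm
θ = 180° = 3.141593 rad
V = θ·R_c·A = 3.141593·6.6918·225.8750 = 4748.583 mm³

Volume = 4748.583 mm³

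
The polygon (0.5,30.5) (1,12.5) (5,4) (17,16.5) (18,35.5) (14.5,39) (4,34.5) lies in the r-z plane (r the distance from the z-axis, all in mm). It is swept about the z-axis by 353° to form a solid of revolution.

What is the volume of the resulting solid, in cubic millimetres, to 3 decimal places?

Profile (r,z), 7 vertices: (0.5,30.5) (1,12.5) (5,4) (17,16.5) (18,35.5) (14.5,39) (4,34.5)
edge 0: (0.5,30.5)→(1,12.5)  cross = 0.5·12.5 − 1·30.5 = -24.2500; (r_i+r_j)·cross = 1.5·-24.2500 = -36.3750
edge 1: (1,12.5)→(5,4)  cross = 1·4 − 5·12.5 = -58.5000; (r_i+r_j)·cross = 6·-58.5000 = -351.0000
edge 2: (5,4)→(17,16.5)  cross = 5·16.5 − 17·4 = 14.5000; (r_i+r_j)·cross = 22·14.5000 = 319.0000
edge 3: (17,16.5)→(18,35.5)  cross = 17·35.5 − 18·16.5 = 306.5000; (r_i+r_j)·cross = 35·306.5000 = 10727.5000
edge 4: (18,35.5)→(14.5,39)  cross = 18·39 − 14.5·35.5 = 187.2500; (r_i+r_j)·cross = 32.5·187.2500 = 6085.6250
edge 5: (14.5,39)→(4,34.5)  cross = 14.5·34.5 − 4·39 = 344.2500; (r_i+r_j)·cross = 18.5·344.2500 = 6368.6250
edge 6: (4,34.5)→(0.5,30.5)  cross = 4·30.5 − 0.5·34.5 = 104.7500; (r_i+r_j)·cross = 4.5·104.7500 = 471.3750
Σcross = 874.5000 → A = |Σcross|/2 = 437.2500 mm²
Σ(r_i+r_j)·cross = 23584.7500 → first moment M = |Σ|/6 = 3930.7917
R_c = M/A = 3930.7917/437.2500 = 8.9898 mm
θ = 353° = 6.161012 rad
V = θ·R_c·A = 6.161012·8.9898·437.2500 = 24217.656 mm³

Volume = 24217.656 mm³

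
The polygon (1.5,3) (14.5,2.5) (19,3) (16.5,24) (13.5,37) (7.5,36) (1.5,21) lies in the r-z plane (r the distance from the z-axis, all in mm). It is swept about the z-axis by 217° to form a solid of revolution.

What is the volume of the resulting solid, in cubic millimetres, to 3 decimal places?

Profile (r,z), 7 vertices: (1.5,3) (14.5,2.5) (19,3) (16.5,24) (13.5,37) (7.5,36) (1.5,21)
edge 0: (1.5,3)→(14.5,2.5)  cross = 1.5·2.5 − 14.5·3 = -39.7500; (r_i+r_j)·cross = 16·-39.7500 = -636.0000
edge 1: (14.5,2.5)→(19,3)  cross = 14.5·3 − 19·2.5 = -4.0000; (r_i+r_j)·cross = 33.5·-4.0000 = -134.0000
edge 2: (19,3)→(16.5,24)  cross = 19·24 − 16.5·3 = 406.5000; (r_i+r_j)·cross = 35.5·406.5000 = 14430.7500
edge 3: (16.5,24)→(13.5,37)  cross = 16.5·37 − 13.5·24 = 286.5000; (r_i+r_j)·cross = 30·286.5000 = 8595.0000
edge 4: (13.5,37)→(7.5,36)  cross = 13.5·36 − 7.5·37 = 208.5000; (r_i+r_j)·cross = 21·208.5000 = 4378.5000
edge 5: (7.5,36)→(1.5,21)  cross = 7.5·21 − 1.5·36 = 103.5000; (r_i+r_j)·cross = 9·103.5000 = 931.5000
edge 6: (1.5,21)→(1.5,3)  cross = 1.5·3 − 1.5·21 = -27.0000; (r_i+r_j)·cross = 3·-27.0000 = -81.0000
Σcross = 934.2500 → A = |Σcross|/2 = 467.1250 mm²
Σ(r_i+r_j)·cross = 27484.7500 → first moment M = |Σ|/6 = 4580.7917
R_c = M/A = 4580.7917/467.1250 = 9.8064 mm
θ = 217° = 3.787364 rad
V = θ·R_c·A = 3.787364·9.8064·467.1250 = 17349.128 mm³

Volume = 17349.128 mm³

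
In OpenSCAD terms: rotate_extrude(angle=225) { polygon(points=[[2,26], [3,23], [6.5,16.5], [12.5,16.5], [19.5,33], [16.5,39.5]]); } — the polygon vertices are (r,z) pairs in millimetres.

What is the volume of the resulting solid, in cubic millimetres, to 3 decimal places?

Volume = 9500.045 mm³

Profile (r,z), 6 vertices: (2,26) (3,23) (6.5,16.5) (12.5,16.5) (19.5,33) (16.5,39.5)
edge 0: (2,26)→(3,23)  cross = 2·23 − 3·26 = -32.0000; (r_i+r_j)·cross = 5·-32.0000 = -160.0000
edge 1: (3,23)→(6.5,16.5)  cross = 3·16.5 − 6.5·23 = -100.0000; (r_i+r_j)·cross = 9.5·-100.0000 = -950.0000
edge 2: (6.5,16.5)→(12.5,16.5)  cross = 6.5·16.5 − 12.5·16.5 = -99.0000; (r_i+r_j)·cross = 19·-99.0000 = -1881.0000
edge 3: (12.5,16.5)→(19.5,33)  cross = 12.5·33 − 19.5·16.5 = 90.7500; (r_i+r_j)·cross = 32·90.7500 = 2904.0000
edge 4: (19.5,33)→(16.5,39.5)  cross = 19.5·39.5 − 16.5·33 = 225.7500; (r_i+r_j)·cross = 36·225.7500 = 8127.0000
edge 5: (16.5,39.5)→(2,26)  cross = 16.5·26 − 2·39.5 = 350.0000; (r_i+r_j)·cross = 18.5·350.0000 = 6475.0000
Σcross = 435.5000 → A = |Σcross|/2 = 217.7500 mm²
Σ(r_i+r_j)·cross = 14515.0000 → first moment M = |Σ|/6 = 2419.1667
R_c = M/A = 2419.1667/217.7500 = 11.1098 mm
θ = 225° = 3.926991 rad
V = θ·R_c·A = 3.926991·11.1098·217.7500 = 9500.045 mm³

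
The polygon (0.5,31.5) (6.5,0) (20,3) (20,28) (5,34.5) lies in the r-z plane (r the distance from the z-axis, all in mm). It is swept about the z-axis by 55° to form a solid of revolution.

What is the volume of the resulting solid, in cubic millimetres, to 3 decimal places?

Profile (r,z), 5 vertices: (0.5,31.5) (6.5,0) (20,3) (20,28) (5,34.5)
edge 0: (0.5,31.5)→(6.5,0)  cross = 0.5·0 − 6.5·31.5 = -204.7500; (r_i+r_j)·cross = 7·-204.7500 = -1433.2500
edge 1: (6.5,0)→(20,3)  cross = 6.5·3 − 20·0 = 19.5000; (r_i+r_j)·cross = 26.5·19.5000 = 516.7500
edge 2: (20,3)→(20,28)  cross = 20·28 − 20·3 = 500.0000; (r_i+r_j)·cross = 40·500.0000 = 20000.0000
edge 3: (20,28)→(5,34.5)  cross = 20·34.5 − 5·28 = 550.0000; (r_i+r_j)·cross = 25·550.0000 = 13750.0000
edge 4: (5,34.5)→(0.5,31.5)  cross = 5·31.5 − 0.5·34.5 = 140.2500; (r_i+r_j)·cross = 5.5·140.2500 = 771.3750
Σcross = 1005.0000 → A = |Σcross|/2 = 502.5000 mm²
Σ(r_i+r_j)·cross = 33604.8750 → first moment M = |Σ|/6 = 5600.8125
R_c = M/A = 5600.8125/502.5000 = 11.1459 mm
θ = 55° = 0.959931 rad
V = θ·R_c·A = 0.959931·11.1459·502.5000 = 5376.394 mm³

Volume = 5376.394 mm³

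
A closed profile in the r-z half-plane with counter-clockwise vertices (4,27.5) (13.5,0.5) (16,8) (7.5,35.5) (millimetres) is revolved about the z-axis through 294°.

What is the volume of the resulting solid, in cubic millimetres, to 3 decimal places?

Volume = 7838.012 mm³

Profile (r,z), 4 vertices: (4,27.5) (13.5,0.5) (16,8) (7.5,35.5)
edge 0: (4,27.5)→(13.5,0.5)  cross = 4·0.5 − 13.5·27.5 = -369.2500; (r_i+r_j)·cross = 17.5·-369.2500 = -6461.8750
edge 1: (13.5,0.5)→(16,8)  cross = 13.5·8 − 16·0.5 = 100.0000; (r_i+r_j)·cross = 29.5·100.0000 = 2950.0000
edge 2: (16,8)→(7.5,35.5)  cross = 16·35.5 − 7.5·8 = 508.0000; (r_i+r_j)·cross = 23.5·508.0000 = 11938.0000
edge 3: (7.5,35.5)→(4,27.5)  cross = 7.5·27.5 − 4·35.5 = 64.2500; (r_i+r_j)·cross = 11.5·64.2500 = 738.8750
Σcross = 303.0000 → A = |Σcross|/2 = 151.5000 mm²
Σ(r_i+r_j)·cross = 9165.0000 → first moment M = |Σ|/6 = 1527.5000
R_c = M/A = 1527.5000/151.5000 = 10.0825 mm
θ = 294° = 5.131268 rad
V = θ·R_c·A = 5.131268·10.0825·151.5000 = 7838.012 mm³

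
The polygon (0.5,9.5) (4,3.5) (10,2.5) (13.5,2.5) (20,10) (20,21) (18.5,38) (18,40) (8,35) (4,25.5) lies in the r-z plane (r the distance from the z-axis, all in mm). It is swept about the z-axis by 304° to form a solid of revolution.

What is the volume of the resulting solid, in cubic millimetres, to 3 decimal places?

Volume = 32026.809 mm³

Profile (r,z), 10 vertices: (0.5,9.5) (4,3.5) (10,2.5) (13.5,2.5) (20,10) (20,21) (18.5,38) (18,40) (8,35) (4,25.5)
edge 0: (0.5,9.5)→(4,3.5)  cross = 0.5·3.5 − 4·9.5 = -36.2500; (r_i+r_j)·cross = 4.5·-36.2500 = -163.1250
edge 1: (4,3.5)→(10,2.5)  cross = 4·2.5 − 10·3.5 = -25.0000; (r_i+r_j)·cross = 14·-25.0000 = -350.0000
edge 2: (10,2.5)→(13.5,2.5)  cross = 10·2.5 − 13.5·2.5 = -8.7500; (r_i+r_j)·cross = 23.5·-8.7500 = -205.6250
edge 3: (13.5,2.5)→(20,10)  cross = 13.5·10 − 20·2.5 = 85.0000; (r_i+r_j)·cross = 33.5·85.0000 = 2847.5000
edge 4: (20,10)→(20,21)  cross = 20·21 − 20·10 = 220.0000; (r_i+r_j)·cross = 40·220.0000 = 8800.0000
edge 5: (20,21)→(18.5,38)  cross = 20·38 − 18.5·21 = 371.5000; (r_i+r_j)·cross = 38.5·371.5000 = 14302.7500
edge 6: (18.5,38)→(18,40)  cross = 18.5·40 − 18·38 = 56.0000; (r_i+r_j)·cross = 36.5·56.0000 = 2044.0000
edge 7: (18,40)→(8,35)  cross = 18·35 − 8·40 = 310.0000; (r_i+r_j)·cross = 26·310.0000 = 8060.0000
edge 8: (8,35)→(4,25.5)  cross = 8·25.5 − 4·35 = 64.0000; (r_i+r_j)·cross = 12·64.0000 = 768.0000
edge 9: (4,25.5)→(0.5,9.5)  cross = 4·9.5 − 0.5·25.5 = 25.2500; (r_i+r_j)·cross = 4.5·25.2500 = 113.6250
Σcross = 1061.7500 → A = |Σcross|/2 = 530.8750 mm²
Σ(r_i+r_j)·cross = 36217.1250 → first moment M = |Σ|/6 = 6036.1875
R_c = M/A = 6036.1875/530.8750 = 11.3703 mm
θ = 304° = 5.305801 rad
V = θ·R_c·A = 5.305801·11.3703·530.8750 = 32026.809 mm³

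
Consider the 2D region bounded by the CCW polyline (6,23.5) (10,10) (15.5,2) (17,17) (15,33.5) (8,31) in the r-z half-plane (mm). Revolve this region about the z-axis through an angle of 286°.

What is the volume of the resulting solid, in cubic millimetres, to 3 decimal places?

Profile (r,z), 6 vertices: (6,23.5) (10,10) (15.5,2) (17,17) (15,33.5) (8,31)
edge 0: (6,23.5)→(10,10)  cross = 6·10 − 10·23.5 = -175.0000; (r_i+r_j)·cross = 16·-175.0000 = -2800.0000
edge 1: (10,10)→(15.5,2)  cross = 10·2 − 15.5·10 = -135.0000; (r_i+r_j)·cross = 25.5·-135.0000 = -3442.5000
edge 2: (15.5,2)→(17,17)  cross = 15.5·17 − 17·2 = 229.5000; (r_i+r_j)·cross = 32.5·229.5000 = 7458.7500
edge 3: (17,17)→(15,33.5)  cross = 17·33.5 − 15·17 = 314.5000; (r_i+r_j)·cross = 32·314.5000 = 10064.0000
edge 4: (15,33.5)→(8,31)  cross = 15·31 − 8·33.5 = 197.0000; (r_i+r_j)·cross = 23·197.0000 = 4531.0000
edge 5: (8,31)→(6,23.5)  cross = 8·23.5 − 6·31 = 2.0000; (r_i+r_j)·cross = 14·2.0000 = 28.0000
Σcross = 433.0000 → A = |Σcross|/2 = 216.5000 mm²
Σ(r_i+r_j)·cross = 15839.2500 → first moment M = |Σ|/6 = 2639.8750
R_c = M/A = 2639.8750/216.5000 = 12.1934 mm
θ = 286° = 4.991642 rad
V = θ·R_c·A = 4.991642·12.1934·216.5000 = 13177.310 mm³

Volume = 13177.310 mm³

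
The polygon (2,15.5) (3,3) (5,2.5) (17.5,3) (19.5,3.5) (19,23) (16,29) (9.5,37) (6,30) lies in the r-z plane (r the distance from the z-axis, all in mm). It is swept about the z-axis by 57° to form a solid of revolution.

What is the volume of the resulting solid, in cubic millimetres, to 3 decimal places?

Volume = 4910.457 mm³

Profile (r,z), 9 vertices: (2,15.5) (3,3) (5,2.5) (17.5,3) (19.5,3.5) (19,23) (16,29) (9.5,37) (6,30)
edge 0: (2,15.5)→(3,3)  cross = 2·3 − 3·15.5 = -40.5000; (r_i+r_j)·cross = 5·-40.5000 = -202.5000
edge 1: (3,3)→(5,2.5)  cross = 3·2.5 − 5·3 = -7.5000; (r_i+r_j)·cross = 8·-7.5000 = -60.0000
edge 2: (5,2.5)→(17.5,3)  cross = 5·3 − 17.5·2.5 = -28.7500; (r_i+r_j)·cross = 22.5·-28.7500 = -646.8750
edge 3: (17.5,3)→(19.5,3.5)  cross = 17.5·3.5 − 19.5·3 = 2.7500; (r_i+r_j)·cross = 37·2.7500 = 101.7500
edge 4: (19.5,3.5)→(19,23)  cross = 19.5·23 − 19·3.5 = 382.0000; (r_i+r_j)·cross = 38.5·382.0000 = 14707.0000
edge 5: (19,23)→(16,29)  cross = 19·29 − 16·23 = 183.0000; (r_i+r_j)·cross = 35·183.0000 = 6405.0000
edge 6: (16,29)→(9.5,37)  cross = 16·37 − 9.5·29 = 316.5000; (r_i+r_j)·cross = 25.5·316.5000 = 8070.7500
edge 7: (9.5,37)→(6,30)  cross = 9.5·30 − 6·37 = 63.0000; (r_i+r_j)·cross = 15.5·63.0000 = 976.5000
edge 8: (6,30)→(2,15.5)  cross = 6·15.5 − 2·30 = 33.0000; (r_i+r_j)·cross = 8·33.0000 = 264.0000
Σcross = 903.5000 → A = |Σcross|/2 = 451.7500 mm²
Σ(r_i+r_j)·cross = 29615.6250 → first moment M = |Σ|/6 = 4935.9375
R_c = M/A = 4935.9375/451.7500 = 10.9263 mm
θ = 57° = 0.994838 rad
V = θ·R_c·A = 0.994838·10.9263·451.7500 = 4910.457 mm³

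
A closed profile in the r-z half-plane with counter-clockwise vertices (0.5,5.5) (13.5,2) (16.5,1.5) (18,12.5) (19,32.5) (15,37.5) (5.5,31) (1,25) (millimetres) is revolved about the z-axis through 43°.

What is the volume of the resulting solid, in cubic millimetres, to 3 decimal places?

Profile (r,z), 8 vertices: (0.5,5.5) (13.5,2) (16.5,1.5) (18,12.5) (19,32.5) (15,37.5) (5.5,31) (1,25)
edge 0: (0.5,5.5)→(13.5,2)  cross = 0.5·2 − 13.5·5.5 = -73.2500; (r_i+r_j)·cross = 14·-73.2500 = -1025.5000
edge 1: (13.5,2)→(16.5,1.5)  cross = 13.5·1.5 − 16.5·2 = -12.7500; (r_i+r_j)·cross = 30·-12.7500 = -382.5000
edge 2: (16.5,1.5)→(18,12.5)  cross = 16.5·12.5 − 18·1.5 = 179.2500; (r_i+r_j)·cross = 34.5·179.2500 = 6184.1250
edge 3: (18,12.5)→(19,32.5)  cross = 18·32.5 − 19·12.5 = 347.5000; (r_i+r_j)·cross = 37·347.5000 = 12857.5000
edge 4: (19,32.5)→(15,37.5)  cross = 19·37.5 − 15·32.5 = 225.0000; (r_i+r_j)·cross = 34·225.0000 = 7650.0000
edge 5: (15,37.5)→(5.5,31)  cross = 15·31 − 5.5·37.5 = 258.7500; (r_i+r_j)·cross = 20.5·258.7500 = 5304.3750
edge 6: (5.5,31)→(1,25)  cross = 5.5·25 − 1·31 = 106.5000; (r_i+r_j)·cross = 6.5·106.5000 = 692.2500
edge 7: (1,25)→(0.5,5.5)  cross = 1·5.5 − 0.5·25 = -7.0000; (r_i+r_j)·cross = 1.5·-7.0000 = -10.5000
Σcross = 1024.0000 → A = |Σcross|/2 = 512.0000 mm²
Σ(r_i+r_j)·cross = 31269.7500 → first moment M = |Σ|/6 = 5211.6250
R_c = M/A = 5211.6250/512.0000 = 10.1790 mm
θ = 43° = 0.750492 rad
V = θ·R_c·A = 0.750492·10.1790·512.0000 = 3911.281 mm³

Volume = 3911.281 mm³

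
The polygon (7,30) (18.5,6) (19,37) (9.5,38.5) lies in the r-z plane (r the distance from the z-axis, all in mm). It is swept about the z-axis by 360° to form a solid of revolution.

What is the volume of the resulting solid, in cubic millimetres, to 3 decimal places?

Volume = 20313.538 mm³

Profile (r,z), 4 vertices: (7,30) (18.5,6) (19,37) (9.5,38.5)
edge 0: (7,30)→(18.5,6)  cross = 7·6 − 18.5·30 = -513.0000; (r_i+r_j)·cross = 25.5·-513.0000 = -13081.5000
edge 1: (18.5,6)→(19,37)  cross = 18.5·37 − 19·6 = 570.5000; (r_i+r_j)·cross = 37.5·570.5000 = 21393.7500
edge 2: (19,37)→(9.5,38.5)  cross = 19·38.5 − 9.5·37 = 380.0000; (r_i+r_j)·cross = 28.5·380.0000 = 10830.0000
edge 3: (9.5,38.5)→(7,30)  cross = 9.5·30 − 7·38.5 = 15.5000; (r_i+r_j)·cross = 16.5·15.5000 = 255.7500
Σcross = 453.0000 → A = |Σcross|/2 = 226.5000 mm²
Σ(r_i+r_j)·cross = 19398.0000 → first moment M = |Σ|/6 = 3233.0000
R_c = M/A = 3233.0000/226.5000 = 14.2737 mm
θ = 360° = 6.283185 rad
V = θ·R_c·A = 6.283185·14.2737·226.5000 = 20313.538 mm³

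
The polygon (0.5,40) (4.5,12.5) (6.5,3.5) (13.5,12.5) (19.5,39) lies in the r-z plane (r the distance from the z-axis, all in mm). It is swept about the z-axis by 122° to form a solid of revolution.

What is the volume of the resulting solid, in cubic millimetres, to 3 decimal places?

Volume = 8386.432 mm³

Profile (r,z), 5 vertices: (0.5,40) (4.5,12.5) (6.5,3.5) (13.5,12.5) (19.5,39)
edge 0: (0.5,40)→(4.5,12.5)  cross = 0.5·12.5 − 4.5·40 = -173.7500; (r_i+r_j)·cross = 5·-173.7500 = -868.7500
edge 1: (4.5,12.5)→(6.5,3.5)  cross = 4.5·3.5 − 6.5·12.5 = -65.5000; (r_i+r_j)·cross = 11·-65.5000 = -720.5000
edge 2: (6.5,3.5)→(13.5,12.5)  cross = 6.5·12.5 − 13.5·3.5 = 34.0000; (r_i+r_j)·cross = 20·34.0000 = 680.0000
edge 3: (13.5,12.5)→(19.5,39)  cross = 13.5·39 − 19.5·12.5 = 282.7500; (r_i+r_j)·cross = 33·282.7500 = 9330.7500
edge 4: (19.5,39)→(0.5,40)  cross = 19.5·40 − 0.5·39 = 760.5000; (r_i+r_j)·cross = 20·760.5000 = 15210.0000
Σcross = 838.0000 → A = |Σcross|/2 = 419.0000 mm²
Σ(r_i+r_j)·cross = 23631.5000 → first moment M = |Σ|/6 = 3938.5833
R_c = M/A = 3938.5833/419.0000 = 9.4000 mm
θ = 122° = 2.129302 rad
V = θ·R_c·A = 2.129302·9.4000·419.0000 = 8386.432 mm³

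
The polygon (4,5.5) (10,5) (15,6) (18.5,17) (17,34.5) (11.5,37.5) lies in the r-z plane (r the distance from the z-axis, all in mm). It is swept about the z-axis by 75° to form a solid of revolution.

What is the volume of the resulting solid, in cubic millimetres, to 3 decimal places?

Profile (r,z), 6 vertices: (4,5.5) (10,5) (15,6) (18.5,17) (17,34.5) (11.5,37.5)
edge 0: (4,5.5)→(10,5)  cross = 4·5 − 10·5.5 = -35.0000; (r_i+r_j)·cross = 14·-35.0000 = -490.0000
edge 1: (10,5)→(15,6)  cross = 10·6 − 15·5 = -15.0000; (r_i+r_j)·cross = 25·-15.0000 = -375.0000
edge 2: (15,6)→(18.5,17)  cross = 15·17 − 18.5·6 = 144.0000; (r_i+r_j)·cross = 33.5·144.0000 = 4824.0000
edge 3: (18.5,17)→(17,34.5)  cross = 18.5·34.5 − 17·17 = 349.2500; (r_i+r_j)·cross = 35.5·349.2500 = 12398.3750
edge 4: (17,34.5)→(11.5,37.5)  cross = 17·37.5 − 11.5·34.5 = 240.7500; (r_i+r_j)·cross = 28.5·240.7500 = 6861.3750
edge 5: (11.5,37.5)→(4,5.5)  cross = 11.5·5.5 − 4·37.5 = -86.7500; (r_i+r_j)·cross = 15.5·-86.7500 = -1344.6250
Σcross = 597.2500 → A = |Σcross|/2 = 298.6250 mm²
Σ(r_i+r_j)·cross = 21874.1250 → first moment M = |Σ|/6 = 3645.6875
R_c = M/A = 3645.6875/298.6250 = 12.2082 mm
θ = 75° = 1.308997 rad
V = θ·R_c·A = 1.308997·12.2082·298.6250 = 4772.194 mm³

Volume = 4772.194 mm³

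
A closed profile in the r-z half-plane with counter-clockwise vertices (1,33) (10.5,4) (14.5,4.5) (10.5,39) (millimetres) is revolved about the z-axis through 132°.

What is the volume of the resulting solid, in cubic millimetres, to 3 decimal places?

Volume = 4717.101 mm³

Profile (r,z), 4 vertices: (1,33) (10.5,4) (14.5,4.5) (10.5,39)
edge 0: (1,33)→(10.5,4)  cross = 1·4 − 10.5·33 = -342.5000; (r_i+r_j)·cross = 11.5·-342.5000 = -3938.7500
edge 1: (10.5,4)→(14.5,4.5)  cross = 10.5·4.5 − 14.5·4 = -10.7500; (r_i+r_j)·cross = 25·-10.7500 = -268.7500
edge 2: (14.5,4.5)→(10.5,39)  cross = 14.5·39 − 10.5·4.5 = 518.2500; (r_i+r_j)·cross = 25·518.2500 = 12956.2500
edge 3: (10.5,39)→(1,33)  cross = 10.5·33 − 1·39 = 307.5000; (r_i+r_j)·cross = 11.5·307.5000 = 3536.2500
Σcross = 472.5000 → A = |Σcross|/2 = 236.2500 mm²
Σ(r_i+r_j)·cross = 12285.0000 → first moment M = |Σ|/6 = 2047.5000
R_c = M/A = 2047.5000/236.2500 = 8.6667 mm
θ = 132° = 2.303835 rad
V = θ·R_c·A = 2.303835·8.6667·236.2500 = 4717.101 mm³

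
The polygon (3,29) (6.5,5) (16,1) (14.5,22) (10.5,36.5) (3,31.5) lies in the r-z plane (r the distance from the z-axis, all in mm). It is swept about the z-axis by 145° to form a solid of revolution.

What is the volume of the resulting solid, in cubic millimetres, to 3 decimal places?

Profile (r,z), 6 vertices: (3,29) (6.5,5) (16,1) (14.5,22) (10.5,36.5) (3,31.5)
edge 0: (3,29)→(6.5,5)  cross = 3·5 − 6.5·29 = -173.5000; (r_i+r_j)·cross = 9.5·-173.5000 = -1648.2500
edge 1: (6.5,5)→(16,1)  cross = 6.5·1 − 16·5 = -73.5000; (r_i+r_j)·cross = 22.5·-73.5000 = -1653.7500
edge 2: (16,1)→(14.5,22)  cross = 16·22 − 14.5·1 = 337.5000; (r_i+r_j)·cross = 30.5·337.5000 = 10293.7500
edge 3: (14.5,22)→(10.5,36.5)  cross = 14.5·36.5 − 10.5·22 = 298.2500; (r_i+r_j)·cross = 25·298.2500 = 7456.2500
edge 4: (10.5,36.5)→(3,31.5)  cross = 10.5·31.5 − 3·36.5 = 221.2500; (r_i+r_j)·cross = 13.5·221.2500 = 2986.8750
edge 5: (3,31.5)→(3,29)  cross = 3·29 − 3·31.5 = -7.5000; (r_i+r_j)·cross = 6·-7.5000 = -45.0000
Σcross = 602.5000 → A = |Σcross|/2 = 301.2500 mm²
Σ(r_i+r_j)·cross = 17389.8750 → first moment M = |Σ|/6 = 2898.3125
R_c = M/A = 2898.3125/301.2500 = 9.6210 mm
θ = 145° = 2.530727 rad
V = θ·R_c·A = 2.530727·9.6210·301.2500 = 7334.839 mm³

Volume = 7334.839 mm³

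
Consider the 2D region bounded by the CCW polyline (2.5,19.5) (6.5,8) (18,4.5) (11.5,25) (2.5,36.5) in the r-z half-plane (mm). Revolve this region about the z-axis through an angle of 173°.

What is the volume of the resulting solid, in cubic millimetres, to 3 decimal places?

Profile (r,z), 5 vertices: (2.5,19.5) (6.5,8) (18,4.5) (11.5,25) (2.5,36.5)
edge 0: (2.5,19.5)→(6.5,8)  cross = 2.5·8 − 6.5·19.5 = -106.7500; (r_i+r_j)·cross = 9·-106.7500 = -960.7500
edge 1: (6.5,8)→(18,4.5)  cross = 6.5·4.5 − 18·8 = -114.7500; (r_i+r_j)·cross = 24.5·-114.7500 = -2811.3750
edge 2: (18,4.5)→(11.5,25)  cross = 18·25 − 11.5·4.5 = 398.2500; (r_i+r_j)·cross = 29.5·398.2500 = 11748.3750
edge 3: (11.5,25)→(2.5,36.5)  cross = 11.5·36.5 − 2.5·25 = 357.2500; (r_i+r_j)·cross = 14·357.2500 = 5001.5000
edge 4: (2.5,36.5)→(2.5,19.5)  cross = 2.5·19.5 − 2.5·36.5 = -42.5000; (r_i+r_j)·cross = 5·-42.5000 = -212.5000
Σcross = 491.5000 → A = |Σcross|/2 = 245.7500 mm²
Σ(r_i+r_j)·cross = 12765.2500 → first moment M = |Σ|/6 = 2127.5417
R_c = M/A = 2127.5417/245.7500 = 8.6573 mm
θ = 173° = 3.019420 rad
V = θ·R_c·A = 3.019420·8.6573·245.7500 = 6423.941 mm³

Volume = 6423.941 mm³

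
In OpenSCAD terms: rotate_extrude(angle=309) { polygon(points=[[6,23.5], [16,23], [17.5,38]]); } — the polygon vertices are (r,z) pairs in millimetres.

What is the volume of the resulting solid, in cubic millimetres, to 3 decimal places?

Profile (r,z), 3 vertices: (6,23.5) (16,23) (17.5,38)
edge 0: (6,23.5)→(16,23)  cross = 6·23 − 16·23.5 = -238.0000; (r_i+r_j)·cross = 22·-238.0000 = -5236.0000
edge 1: (16,23)→(17.5,38)  cross = 16·38 − 17.5·23 = 205.5000; (r_i+r_j)·cross = 33.5·205.5000 = 6884.2500
edge 2: (17.5,38)→(6,23.5)  cross = 17.5·23.5 − 6·38 = 183.2500; (r_i+r_j)·cross = 23.5·183.2500 = 4306.3750
Σcross = 150.7500 → A = |Σcross|/2 = 75.3750 mm²
Σ(r_i+r_j)·cross = 5954.6250 → first moment M = |Σ|/6 = 992.4375
R_c = M/A = 992.4375/75.3750 = 13.1667 mm
θ = 309° = 5.393067 rad
V = θ·R_c·A = 5.393067·13.1667·75.3750 = 5352.282 mm³

Volume = 5352.282 mm³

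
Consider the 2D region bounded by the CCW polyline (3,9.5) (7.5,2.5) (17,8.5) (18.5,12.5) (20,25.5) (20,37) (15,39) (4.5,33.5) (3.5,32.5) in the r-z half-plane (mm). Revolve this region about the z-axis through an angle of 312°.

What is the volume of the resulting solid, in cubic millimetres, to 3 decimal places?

Profile (r,z), 9 vertices: (3,9.5) (7.5,2.5) (17,8.5) (18.5,12.5) (20,25.5) (20,37) (15,39) (4.5,33.5) (3.5,32.5)
edge 0: (3,9.5)→(7.5,2.5)  cross = 3·2.5 − 7.5·9.5 = -63.7500; (r_i+r_j)·cross = 10.5·-63.7500 = -669.3750
edge 1: (7.5,2.5)→(17,8.5)  cross = 7.5·8.5 − 17·2.5 = 21.2500; (r_i+r_j)·cross = 24.5·21.2500 = 520.6250
edge 2: (17,8.5)→(18.5,12.5)  cross = 17·12.5 − 18.5·8.5 = 55.2500; (r_i+r_j)·cross = 35.5·55.2500 = 1961.3750
edge 3: (18.5,12.5)→(20,25.5)  cross = 18.5·25.5 − 20·12.5 = 221.7500; (r_i+r_j)·cross = 38.5·221.7500 = 8537.3750
edge 4: (20,25.5)→(20,37)  cross = 20·37 − 20·25.5 = 230.0000; (r_i+r_j)·cross = 40·230.0000 = 9200.0000
edge 5: (20,37)→(15,39)  cross = 20·39 − 15·37 = 225.0000; (r_i+r_j)·cross = 35·225.0000 = 7875.0000
edge 6: (15,39)→(4.5,33.5)  cross = 15·33.5 − 4.5·39 = 327.0000; (r_i+r_j)·cross = 19.5·327.0000 = 6376.5000
edge 7: (4.5,33.5)→(3.5,32.5)  cross = 4.5·32.5 − 3.5·33.5 = 29.0000; (r_i+r_j)·cross = 8·29.0000 = 232.0000
edge 8: (3.5,32.5)→(3,9.5)  cross = 3.5·9.5 − 3·32.5 = -64.2500; (r_i+r_j)·cross = 6.5·-64.2500 = -417.6250
Σcross = 981.2500 → A = |Σcross|/2 = 490.6250 mm²
Σ(r_i+r_j)·cross = 33615.8750 → first moment M = |Σ|/6 = 5602.6458
R_c = M/A = 5602.6458/490.6250 = 11.4194 mm
θ = 312° = 5.445427 rad
V = θ·R_c·A = 5.445427·11.4194·490.6250 = 30508.800 mm³

Volume = 30508.800 mm³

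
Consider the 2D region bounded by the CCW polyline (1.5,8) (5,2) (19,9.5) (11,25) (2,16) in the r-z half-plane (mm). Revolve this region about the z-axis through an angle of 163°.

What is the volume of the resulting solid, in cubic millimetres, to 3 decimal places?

Profile (r,z), 5 vertices: (1.5,8) (5,2) (19,9.5) (11,25) (2,16)
edge 0: (1.5,8)→(5,2)  cross = 1.5·2 − 5·8 = -37.0000; (r_i+r_j)·cross = 6.5·-37.0000 = -240.5000
edge 1: (5,2)→(19,9.5)  cross = 5·9.5 − 19·2 = 9.5000; (r_i+r_j)·cross = 24·9.5000 = 228.0000
edge 2: (19,9.5)→(11,25)  cross = 19·25 − 11·9.5 = 370.5000; (r_i+r_j)·cross = 30·370.5000 = 11115.0000
edge 3: (11,25)→(2,16)  cross = 11·16 − 2·25 = 126.0000; (r_i+r_j)·cross = 13·126.0000 = 1638.0000
edge 4: (2,16)→(1.5,8)  cross = 2·8 − 1.5·16 = -8.0000; (r_i+r_j)·cross = 3.5·-8.0000 = -28.0000
Σcross = 461.0000 → A = |Σcross|/2 = 230.5000 mm²
Σ(r_i+r_j)·cross = 12712.5000 → first moment M = |Σ|/6 = 2118.7500
R_c = M/A = 2118.7500/230.5000 = 9.1920 mm
θ = 163° = 2.844887 rad
V = θ·R_c·A = 2.844887·9.1920·230.5000 = 6027.604 mm³

Volume = 6027.604 mm³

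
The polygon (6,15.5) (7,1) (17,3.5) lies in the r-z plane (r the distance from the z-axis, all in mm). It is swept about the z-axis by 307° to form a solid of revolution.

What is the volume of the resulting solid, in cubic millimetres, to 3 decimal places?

Profile (r,z), 3 vertices: (6,15.5) (7,1) (17,3.5)
edge 0: (6,15.5)→(7,1)  cross = 6·1 − 7·15.5 = -102.5000; (r_i+r_j)·cross = 13·-102.5000 = -1332.5000
edge 1: (7,1)→(17,3.5)  cross = 7·3.5 − 17·1 = 7.5000; (r_i+r_j)·cross = 24·7.5000 = 180.0000
edge 2: (17,3.5)→(6,15.5)  cross = 17·15.5 − 6·3.5 = 242.5000; (r_i+r_j)·cross = 23·242.5000 = 5577.5000
Σcross = 147.5000 → A = |Σcross|/2 = 73.7500 mm²
Σ(r_i+r_j)·cross = 4425.0000 → first moment M = |Σ|/6 = 737.5000
R_c = M/A = 737.5000/73.7500 = 10.0000 mm
θ = 307° = 5.358161 rad
V = θ·R_c·A = 5.358161·10.0000·73.7500 = 3951.644 mm³

Volume = 3951.644 mm³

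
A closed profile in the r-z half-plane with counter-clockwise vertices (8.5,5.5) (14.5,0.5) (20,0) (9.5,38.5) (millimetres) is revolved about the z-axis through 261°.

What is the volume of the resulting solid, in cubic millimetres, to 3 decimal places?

Profile (r,z), 4 vertices: (8.5,5.5) (14.5,0.5) (20,0) (9.5,38.5)
edge 0: (8.5,5.5)→(14.5,0.5)  cross = 8.5·0.5 − 14.5·5.5 = -75.5000; (r_i+r_j)·cross = 23·-75.5000 = -1736.5000
edge 1: (14.5,0.5)→(20,0)  cross = 14.5·0 − 20·0.5 = -10.0000; (r_i+r_j)·cross = 34.5·-10.0000 = -345.0000
edge 2: (20,0)→(9.5,38.5)  cross = 20·38.5 − 9.5·0 = 770.0000; (r_i+r_j)·cross = 29.5·770.0000 = 22715.0000
edge 3: (9.5,38.5)→(8.5,5.5)  cross = 9.5·5.5 − 8.5·38.5 = -275.0000; (r_i+r_j)·cross = 18·-275.0000 = -4950.0000
Σcross = 409.5000 → A = |Σcross|/2 = 204.7500 mm²
Σ(r_i+r_j)·cross = 15683.5000 → first moment M = |Σ|/6 = 2613.9167
R_c = M/A = 2613.9167/204.7500 = 12.7664 mm
θ = 261° = 4.555309 rad
V = θ·R_c·A = 4.555309·12.7664·204.7500 = 11907.199 mm³

Volume = 11907.199 mm³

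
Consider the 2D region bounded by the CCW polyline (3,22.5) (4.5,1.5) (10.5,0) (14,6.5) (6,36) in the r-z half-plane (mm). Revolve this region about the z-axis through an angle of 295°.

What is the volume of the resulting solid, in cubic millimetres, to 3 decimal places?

Profile (r,z), 5 vertices: (3,22.5) (4.5,1.5) (10.5,0) (14,6.5) (6,36)
edge 0: (3,22.5)→(4.5,1.5)  cross = 3·1.5 − 4.5·22.5 = -96.7500; (r_i+r_j)·cross = 7.5·-96.7500 = -725.6250
edge 1: (4.5,1.5)→(10.5,0)  cross = 4.5·0 − 10.5·1.5 = -15.7500; (r_i+r_j)·cross = 15·-15.7500 = -236.2500
edge 2: (10.5,0)→(14,6.5)  cross = 10.5·6.5 − 14·0 = 68.2500; (r_i+r_j)·cross = 24.5·68.2500 = 1672.1250
edge 3: (14,6.5)→(6,36)  cross = 14·36 − 6·6.5 = 465.0000; (r_i+r_j)·cross = 20·465.0000 = 9300.0000
edge 4: (6,36)→(3,22.5)  cross = 6·22.5 − 3·36 = 27.0000; (r_i+r_j)·cross = 9·27.0000 = 243.0000
Σcross = 447.7500 → A = |Σcross|/2 = 223.8750 mm²
Σ(r_i+r_j)·cross = 10253.2500 → first moment M = |Σ|/6 = 1708.8750
R_c = M/A = 1708.8750/223.8750 = 7.6332 mm
θ = 295° = 5.148721 rad
V = θ·R_c·A = 5.148721·7.6332·223.8750 = 8798.521 mm³

Volume = 8798.521 mm³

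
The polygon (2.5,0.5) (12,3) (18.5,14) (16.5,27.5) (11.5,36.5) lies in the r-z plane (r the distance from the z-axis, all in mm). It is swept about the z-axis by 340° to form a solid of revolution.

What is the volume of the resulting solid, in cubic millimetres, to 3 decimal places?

Profile (r,z), 5 vertices: (2.5,0.5) (12,3) (18.5,14) (16.5,27.5) (11.5,36.5)
edge 0: (2.5,0.5)→(12,3)  cross = 2.5·3 − 12·0.5 = 1.5000; (r_i+r_j)·cross = 14.5·1.5000 = 21.7500
edge 1: (12,3)→(18.5,14)  cross = 12·14 − 18.5·3 = 112.5000; (r_i+r_j)·cross = 30.5·112.5000 = 3431.2500
edge 2: (18.5,14)→(16.5,27.5)  cross = 18.5·27.5 − 16.5·14 = 277.7500; (r_i+r_j)·cross = 35·277.7500 = 9721.2500
edge 3: (16.5,27.5)→(11.5,36.5)  cross = 16.5·36.5 − 11.5·27.5 = 286.0000; (r_i+r_j)·cross = 28·286.0000 = 8008.0000
edge 4: (11.5,36.5)→(2.5,0.5)  cross = 11.5·0.5 − 2.5·36.5 = -85.5000; (r_i+r_j)·cross = 14·-85.5000 = -1197.0000
Σcross = 592.2500 → A = |Σcross|/2 = 296.1250 mm²
Σ(r_i+r_j)·cross = 19985.2500 → first moment M = |Σ|/6 = 3330.8750
R_c = M/A = 3330.8750/296.1250 = 11.2482 mm
θ = 340° = 5.934119 rad
V = θ·R_c·A = 5.934119·11.2482·296.1250 = 19765.810 mm³

Volume = 19765.810 mm³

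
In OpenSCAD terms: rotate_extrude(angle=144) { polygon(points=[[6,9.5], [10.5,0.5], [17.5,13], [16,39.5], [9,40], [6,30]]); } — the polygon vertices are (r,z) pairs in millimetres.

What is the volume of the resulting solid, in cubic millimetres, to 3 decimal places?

Volume = 10160.330 mm³

Profile (r,z), 6 vertices: (6,9.5) (10.5,0.5) (17.5,13) (16,39.5) (9,40) (6,30)
edge 0: (6,9.5)→(10.5,0.5)  cross = 6·0.5 − 10.5·9.5 = -96.7500; (r_i+r_j)·cross = 16.5·-96.7500 = -1596.3750
edge 1: (10.5,0.5)→(17.5,13)  cross = 10.5·13 − 17.5·0.5 = 127.7500; (r_i+r_j)·cross = 28·127.7500 = 3577.0000
edge 2: (17.5,13)→(16,39.5)  cross = 17.5·39.5 − 16·13 = 483.2500; (r_i+r_j)·cross = 33.5·483.2500 = 16188.8750
edge 3: (16,39.5)→(9,40)  cross = 16·40 − 9·39.5 = 284.5000; (r_i+r_j)·cross = 25·284.5000 = 7112.5000
edge 4: (9,40)→(6,30)  cross = 9·30 − 6·40 = 30.0000; (r_i+r_j)·cross = 15·30.0000 = 450.0000
edge 5: (6,30)→(6,9.5)  cross = 6·9.5 − 6·30 = -123.0000; (r_i+r_j)·cross = 12·-123.0000 = -1476.0000
Σcross = 705.7500 → A = |Σcross|/2 = 352.8750 mm²
Σ(r_i+r_j)·cross = 24256.0000 → first moment M = |Σ|/6 = 4042.6667
R_c = M/A = 4042.6667/352.8750 = 11.4564 mm
θ = 144° = 2.513274 rad
V = θ·R_c·A = 2.513274·11.4564·352.8750 = 10160.330 mm³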